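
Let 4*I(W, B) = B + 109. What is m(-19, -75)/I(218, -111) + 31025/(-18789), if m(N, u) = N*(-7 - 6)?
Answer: -9312791/18789 ≈ -495.65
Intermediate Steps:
m(N, u) = -13*N (m(N, u) = N*(-13) = -13*N)
I(W, B) = 109/4 + B/4 (I(W, B) = (B + 109)/4 = (109 + B)/4 = 109/4 + B/4)
m(-19, -75)/I(218, -111) + 31025/(-18789) = (-13*(-19))/(109/4 + (1/4)*(-111)) + 31025/(-18789) = 247/(109/4 - 111/4) + 31025*(-1/18789) = 247/(-1/2) - 31025/18789 = 247*(-2) - 31025/18789 = -494 - 31025/18789 = -9312791/18789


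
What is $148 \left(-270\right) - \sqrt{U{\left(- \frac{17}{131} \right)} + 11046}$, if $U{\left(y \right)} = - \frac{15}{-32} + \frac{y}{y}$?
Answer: $-39960 - \frac{\sqrt{707038}}{8} \approx -40065.0$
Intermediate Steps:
$U{\left(y \right)} = \frac{47}{32}$ ($U{\left(y \right)} = \left(-15\right) \left(- \frac{1}{32}\right) + 1 = \frac{15}{32} + 1 = \frac{47}{32}$)
$148 \left(-270\right) - \sqrt{U{\left(- \frac{17}{131} \right)} + 11046} = 148 \left(-270\right) - \sqrt{\frac{47}{32} + 11046} = -39960 - \sqrt{\frac{353519}{32}} = -39960 - \frac{\sqrt{707038}}{8}$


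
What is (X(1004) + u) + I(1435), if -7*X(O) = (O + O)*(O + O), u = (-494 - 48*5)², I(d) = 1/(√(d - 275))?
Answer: -260772/7 + √290/580 ≈ -37253.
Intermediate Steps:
I(d) = (-275 + d)^(-½) (I(d) = 1/(√(-275 + d)) = (-275 + d)^(-½))
u = 538756 (u = (-494 - 240)² = (-734)² = 538756)
X(O) = -4*O²/7 (X(O) = -(O + O)*(O + O)/7 = -2*O*2*O/7 = -4*O²/7)
(X(1004) + u) + I(1435) = (-4/7*1004² + 538756) + (-275 + 1435)^(-½) = (-4/7*1008016 + 538756) + 1160^(-½) = (-4032064/7 + 538756) + √290/580 = -260772/7 + √290/580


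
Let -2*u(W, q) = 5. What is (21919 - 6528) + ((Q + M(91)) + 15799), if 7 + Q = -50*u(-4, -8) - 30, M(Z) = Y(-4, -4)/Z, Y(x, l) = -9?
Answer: 2846289/91 ≈ 31278.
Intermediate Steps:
u(W, q) = -5/2 (u(W, q) = -1/2*5 = -5/2)
M(Z) = -9/Z
Q = 88 (Q = -7 + (-50*(-5/2) - 30) = -7 + (125 - 30) = -7 + 95 = 88)
(21919 - 6528) + ((Q + M(91)) + 15799) = (21919 - 6528) + ((88 - 9/91) + 15799) = 15391 + ((88 - 9*1/91) + 15799) = 15391 + ((88 - 9/91) + 15799) = 15391 + (7999/91 + 15799) = 15391 + 1445708/91 = 2846289/91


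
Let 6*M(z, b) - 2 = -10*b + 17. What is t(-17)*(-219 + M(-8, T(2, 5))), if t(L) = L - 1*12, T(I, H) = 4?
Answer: 12905/2 ≈ 6452.5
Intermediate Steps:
t(L) = -12 + L (t(L) = L - 12 = -12 + L)
M(z, b) = 19/6 - 5*b/3 (M(z, b) = ⅓ + (-10*b + 17)/6 = ⅓ + (17 - 10*b)/6 = ⅓ + (17/6 - 5*b/3) = 19/6 - 5*b/3)
t(-17)*(-219 + M(-8, T(2, 5))) = (-12 - 17)*(-219 + (19/6 - 5/3*4)) = -29*(-219 + (19/6 - 20/3)) = -29*(-219 - 7/2) = -29*(-445/2) = 12905/2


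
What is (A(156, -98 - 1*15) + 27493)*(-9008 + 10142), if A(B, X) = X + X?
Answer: 30920778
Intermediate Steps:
A(B, X) = 2*X
(A(156, -98 - 1*15) + 27493)*(-9008 + 10142) = (2*(-98 - 1*15) + 27493)*(-9008 + 10142) = (2*(-98 - 15) + 27493)*1134 = (2*(-113) + 27493)*1134 = (-226 + 27493)*1134 = 27267*1134 = 30920778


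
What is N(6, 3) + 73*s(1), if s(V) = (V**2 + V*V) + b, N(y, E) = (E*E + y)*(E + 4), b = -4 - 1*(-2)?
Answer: 105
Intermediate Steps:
b = -2 (b = -4 + 2 = -2)
N(y, E) = (4 + E)*(y + E**2) (N(y, E) = (E**2 + y)*(4 + E) = (y + E**2)*(4 + E) = (4 + E)*(y + E**2))
s(V) = -2 + 2*V**2 (s(V) = (V**2 + V*V) - 2 = (V**2 + V**2) - 2 = 2*V**2 - 2 = -2 + 2*V**2)
N(6, 3) + 73*s(1) = (3**3 + 4*6 + 4*3**2 + 3*6) + 73*(-2 + 2*1**2) = (27 + 24 + 4*9 + 18) + 73*(-2 + 2*1) = (27 + 24 + 36 + 18) + 73*(-2 + 2) = 105 + 73*0 = 105 + 0 = 105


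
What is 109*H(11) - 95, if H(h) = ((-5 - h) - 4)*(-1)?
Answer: 2085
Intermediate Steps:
H(h) = 9 + h (H(h) = (-9 - h)*(-1) = 9 + h)
109*H(11) - 95 = 109*(9 + 11) - 95 = 109*20 - 95 = 2180 - 95 = 2085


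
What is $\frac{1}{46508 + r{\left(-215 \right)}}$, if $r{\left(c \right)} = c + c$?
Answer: $\frac{1}{46078} \approx 2.1702 \cdot 10^{-5}$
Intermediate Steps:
$r{\left(c \right)} = 2 c$
$\frac{1}{46508 + r{\left(-215 \right)}} = \frac{1}{46508 + 2 \left(-215\right)} = \frac{1}{46508 - 430} = \frac{1}{46078}$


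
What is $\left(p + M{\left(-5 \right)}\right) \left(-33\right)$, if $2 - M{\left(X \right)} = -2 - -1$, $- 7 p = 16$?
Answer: $- \frac{165}{7} \approx -23.571$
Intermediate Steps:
$p = - \frac{16}{7}$ ($p = \left(- \frac{1}{7}\right) 16 = - \frac{16}{7} \approx -2.2857$)
$M{\left(X \right)} = 3$ ($M{\left(X \right)} = 2 - \left(-2 - -1\right) = 2 - \left(-2 + 1\right) = 2 - -1 = 2 + 1 = 3$)
$\left(p + M{\left(-5 \right)}\right) \left(-33\right) = \left(- \frac{16}{7} + 3\right) \left(-33\right) = \frac{5}{7} \left(-33\right) = - \frac{165}{7}$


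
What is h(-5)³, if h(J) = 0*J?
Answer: 0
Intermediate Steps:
h(J) = 0
h(-5)³ = 0³ = 0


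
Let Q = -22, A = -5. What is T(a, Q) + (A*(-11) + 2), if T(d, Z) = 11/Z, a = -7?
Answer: 113/2 ≈ 56.500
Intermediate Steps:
T(a, Q) + (A*(-11) + 2) = 11/(-22) + (-5*(-11) + 2) = 11*(-1/22) + (55 + 2) = -½ + 57 = 113/2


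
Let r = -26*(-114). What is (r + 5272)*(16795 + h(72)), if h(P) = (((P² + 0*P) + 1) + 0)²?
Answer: 221556800720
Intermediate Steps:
r = 2964
h(P) = (1 + P²)² (h(P) = (((P² + 0) + 1) + 0)² = ((P² + 1) + 0)² = ((1 + P²) + 0)² = (1 + P²)²)
(r + 5272)*(16795 + h(72)) = (2964 + 5272)*(16795 + (1 + 72²)²) = 8236*(16795 + (1 + 5184)²) = 8236*(16795 + 5185²) = 8236*(16795 + 26884225) = 8236*26901020 = 221556800720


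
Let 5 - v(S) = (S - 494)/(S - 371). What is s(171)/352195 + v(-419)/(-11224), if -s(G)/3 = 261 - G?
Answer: -692739083/624579795440 ≈ -0.0011091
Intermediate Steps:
s(G) = -783 + 3*G (s(G) = -3*(261 - G) = -783 + 3*G)
v(S) = 5 - (-494 + S)/(-371 + S) (v(S) = 5 - (S - 494)/(S - 371) = 5 - (-494 + S)/(-371 + S))
s(171)/352195 + v(-419)/(-11224) = (-783 + 3*171)/352195 + ((-1361 + 4*(-419))/(-371 - 419))/(-11224) = (-783 + 513)*(1/352195) + ((-1361 - 1676)/(-790))*(-1/11224) = -270*1/352195 - 1/790*(-3037)*(-1/11224) = -54/70439 + (3037/790)*(-1/11224) = -54/70439 - 3037/8866960 = -692739083/624579795440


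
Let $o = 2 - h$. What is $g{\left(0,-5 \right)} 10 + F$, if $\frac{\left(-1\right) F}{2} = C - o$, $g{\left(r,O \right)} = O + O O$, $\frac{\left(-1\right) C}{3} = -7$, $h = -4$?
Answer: $170$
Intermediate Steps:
$C = 21$ ($C = \left(-3\right) \left(-7\right) = 21$)
$o = 6$ ($o = 2 - -4 = 2 + 4 = 6$)
$g{\left(r,O \right)} = O + O^{2}$
$F = -30$ ($F = - 2 \left(21 - 6\right) = \left(-2\right) 15 = -30$)
$g{\left(0,-5 \right)} 10 + F = - 5 \left(1 - 5\right) 10 - 30 = \left(-5\right) \left(-4\right) 10 - 30 = 20 \cdot 10 - 30 = 200 - 30 = 170$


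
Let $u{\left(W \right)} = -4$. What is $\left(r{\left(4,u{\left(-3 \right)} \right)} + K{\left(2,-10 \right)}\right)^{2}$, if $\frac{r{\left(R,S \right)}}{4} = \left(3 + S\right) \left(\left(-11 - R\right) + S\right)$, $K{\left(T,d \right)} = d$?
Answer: $4356$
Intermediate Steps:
$r{\left(R,S \right)} = 4 \left(3 + S\right) \left(-11 + S - R\right)$ ($r{\left(R,S \right)} = 4 \left(3 + S\right) \left(\left(-11 - R\right) + S\right) = 4 \left(3 + S\right) \left(-11 + S - R\right)$)
$\left(r{\left(4,u{\left(-3 \right)} \right)} + K{\left(2,-10 \right)}\right)^{2} = \left(\left(-132 - -128 - 48 + 4 \left(-4\right)^{2} - 16 \left(-4\right)\right) - 10\right)^{2} = \left(\left(-132 + 128 - 48 + 4 \cdot 16 + 64\right) - 10\right)^{2} = \left(\left(-132 + 128 - 48 + 64 + 64\right) - 10\right)^{2} = \left(76 - 10\right)^{2} = 66^{2} = 4356$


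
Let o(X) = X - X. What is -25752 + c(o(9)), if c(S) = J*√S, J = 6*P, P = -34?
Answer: -25752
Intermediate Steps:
J = -204 (J = 6*(-34) = -204)
o(X) = 0
c(S) = -204*√S
-25752 + c(o(9)) = -25752 - 204*√0 = -25752 - 204*0 = -25752 + 0 = -25752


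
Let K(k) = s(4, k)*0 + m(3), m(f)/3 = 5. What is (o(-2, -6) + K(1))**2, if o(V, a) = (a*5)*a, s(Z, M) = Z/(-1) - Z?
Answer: 38025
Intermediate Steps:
m(f) = 15 (m(f) = 3*5 = 15)
s(Z, M) = -2*Z (s(Z, M) = Z*(-1) - Z = -Z - Z = -2*Z)
o(V, a) = 5*a**2 (o(V, a) = (5*a)*a = 5*a**2)
K(k) = 15 (K(k) = -2*4*0 + 15 = -8*0 + 15 = 0 + 15 = 15)
(o(-2, -6) + K(1))**2 = (5*(-6)**2 + 15)**2 = (5*36 + 15)**2 = (180 + 15)**2 = 195**2 = 38025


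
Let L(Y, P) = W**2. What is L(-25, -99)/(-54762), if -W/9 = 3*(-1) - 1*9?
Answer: -1944/9127 ≈ -0.21299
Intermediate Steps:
W = 108 (W = -9*(3*(-1) - 1*9) = -9*(-3 - 9) = -9*(-12) = 108)
L(Y, P) = 11664 (L(Y, P) = 108**2 = 11664)
L(-25, -99)/(-54762) = 11664/(-54762) = 11664*(-1/54762) = -1944/9127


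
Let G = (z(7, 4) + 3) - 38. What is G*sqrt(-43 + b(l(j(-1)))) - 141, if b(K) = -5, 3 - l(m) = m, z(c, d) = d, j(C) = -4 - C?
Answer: -141 - 124*I*sqrt(3) ≈ -141.0 - 214.77*I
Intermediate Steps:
l(m) = 3 - m
G = -31 (G = (4 + 3) - 38 = 7 - 38 = -31)
G*sqrt(-43 + b(l(j(-1)))) - 141 = -31*sqrt(-43 - 5) - 141 = -124*I*sqrt(3) - 141 = -141 - 124*I*sqrt(3)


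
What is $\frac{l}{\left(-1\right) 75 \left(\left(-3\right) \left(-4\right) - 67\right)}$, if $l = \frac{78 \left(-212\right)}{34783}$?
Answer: $- \frac{5512}{47826625} \approx -0.00011525$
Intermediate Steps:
$l = - \frac{16536}{34783}$ ($l = \left(-16536\right) \frac{1}{34783} = - \frac{16536}{34783} \approx -0.4754$)
$\frac{l}{\left(-1\right) 75 \left(\left(-3\right) \left(-4\right) - 67\right)} = - \frac{16536}{34783 \left(-1\right) 75 \left(\left(-3\right) \left(-4\right) - 67\right)} = - \frac{16536}{34783 \left(- 75 \left(12 - 67\right)\right)} = - \frac{16536}{34783 \left(\left(-75\right) \left(-55\right)\right)} = - \frac{16536}{34783 \cdot 4125} = \left(- \frac{16536}{34783}\right) \frac{1}{4125} = - \frac{5512}{47826625}$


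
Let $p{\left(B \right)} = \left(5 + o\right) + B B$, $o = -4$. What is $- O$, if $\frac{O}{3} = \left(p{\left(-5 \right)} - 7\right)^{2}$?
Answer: $-1083$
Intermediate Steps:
$p{\left(B \right)} = 1 + B^{2}$ ($p{\left(B \right)} = \left(5 - 4\right) + B B = 1 + B^{2}$)
$O = 1083$ ($O = 3 \left(\left(1 + \left(-5\right)^{2}\right) - 7\right)^{2} = 3 \left(\left(1 + 25\right) - 7\right)^{2} = 3 \left(26 - 7\right)^{2} = 3 \cdot 19^{2} = 3 \cdot 361 = 1083$)
$- O = \left(-1\right) 1083 = -1083$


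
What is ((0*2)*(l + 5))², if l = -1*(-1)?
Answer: 0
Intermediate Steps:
l = 1
((0*2)*(l + 5))² = ((0*2)*(1 + 5))² = (0*6)² = 0² = 0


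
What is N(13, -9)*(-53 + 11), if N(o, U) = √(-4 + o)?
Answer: -126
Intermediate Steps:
N(13, -9)*(-53 + 11) = √(-4 + 13)*(-53 + 11) = √9*(-42) = 3*(-42) = -126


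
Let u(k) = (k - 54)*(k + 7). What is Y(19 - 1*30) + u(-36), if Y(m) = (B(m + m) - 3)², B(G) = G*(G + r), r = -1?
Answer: 255619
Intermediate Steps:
B(G) = G*(-1 + G) (B(G) = G*(G - 1) = G*(-1 + G))
Y(m) = (-3 + 2*m*(-1 + 2*m))² (Y(m) = ((m + m)*(-1 + (m + m)) - 3)² = ((2*m)*(-1 + 2*m) - 3)² = (2*m*(-1 + 2*m) - 3)² = (-3 + 2*m*(-1 + 2*m))²)
u(k) = (-54 + k)*(7 + k)
Y(19 - 1*30) + u(-36) = (-3 + 2*(19 - 1*30)*(-1 + 2*(19 - 1*30)))² + (-378 + (-36)² - 47*(-36)) = (-3 + 2*(19 - 30)*(-1 + 2*(19 - 30)))² + (-378 + 1296 + 1692) = (-3 + 2*(-11)*(-1 + 2*(-11)))² + 2610 = (-3 + 2*(-11)*(-1 - 22))² + 2610 = (-3 + 2*(-11)*(-23))² + 2610 = (-3 + 506)² + 2610 = 503² + 2610 = 253009 + 2610 = 255619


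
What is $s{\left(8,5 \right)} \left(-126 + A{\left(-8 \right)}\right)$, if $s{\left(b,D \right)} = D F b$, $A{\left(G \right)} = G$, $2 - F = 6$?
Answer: $21440$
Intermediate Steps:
$F = -4$ ($F = 2 - 6 = -4$)
$s{\left(b,D \right)} = - 4 D b$ ($s{\left(b,D \right)} = D \left(-4\right) b = - 4 D b$)
$s{\left(8,5 \right)} \left(-126 + A{\left(-8 \right)}\right) = \left(-4\right) 5 \cdot 8 \left(-126 - 8\right) = \left(-160\right) \left(-134\right) = 21440$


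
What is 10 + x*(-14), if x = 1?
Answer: -4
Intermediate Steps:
10 + x*(-14) = 10 + 1*(-14) = 10 - 14 = -4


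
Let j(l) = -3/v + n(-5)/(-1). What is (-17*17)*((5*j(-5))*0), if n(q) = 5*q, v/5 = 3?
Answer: 0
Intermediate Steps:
v = 15 (v = 5*3 = 15)
j(l) = 124/5 (j(l) = -3/15 + (5*(-5))/(-1) = -3*1/15 - 25*(-1) = -⅕ + 25 = 124/5)
(-17*17)*((5*j(-5))*0) = (-17*17)*((5*(124/5))*0) = -35836*0 = -289*0 = 0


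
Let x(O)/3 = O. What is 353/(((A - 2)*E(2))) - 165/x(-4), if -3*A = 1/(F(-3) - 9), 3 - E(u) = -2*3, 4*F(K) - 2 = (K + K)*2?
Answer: -2509/408 ≈ -6.1495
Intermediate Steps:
F(K) = ½ + K (F(K) = ½ + ((K + K)*2)/4 = ½ + ((2*K)*2)/4 = ½ + (4*K)/4 = ½ + K)
E(u) = 9 (E(u) = 3 - (-2)*3 = 3 - 1*(-6) = 3 + 6 = 9)
A = 2/69 (A = -1/(3*((½ - 3) - 9)) = -1/(3*(-5/2 - 9)) = -1/(3*(-23/2)) = -⅓*(-2/23) = 2/69 ≈ 0.028986)
x(O) = 3*O
353/(((A - 2)*E(2))) - 165/x(-4) = 353/(((2/69 - 2)*9)) - 165/(3*(-4)) = 353/((-136/69*9)) - 165/(-12) = 353/(-408/23) - 165*(-1/12) = 353*(-23/408) + 55/4 = -8119/408 + 55/4 = -2509/408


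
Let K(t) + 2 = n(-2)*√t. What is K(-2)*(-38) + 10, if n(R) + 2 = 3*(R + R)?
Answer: 86 + 532*I*√2 ≈ 86.0 + 752.36*I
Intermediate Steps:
n(R) = -2 + 6*R (n(R) = -2 + 3*(R + R) = -2 + 3*(2*R) = -2 + 6*R)
K(t) = -2 - 14*√t (K(t) = -2 + (-2 + 6*(-2))*√t = -2 + (-2 - 12)*√t = -2 - 14*√t)
K(-2)*(-38) + 10 = (-2 - 14*I*√2)*(-38) + 10 = (76 + 532*I*√2) + 10 = 86 + 532*I*√2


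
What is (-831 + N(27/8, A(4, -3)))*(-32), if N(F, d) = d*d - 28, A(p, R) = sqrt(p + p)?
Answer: 27232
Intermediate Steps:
A(p, R) = sqrt(2)*sqrt(p) (A(p, R) = sqrt(2*p) = sqrt(2)*sqrt(p))
N(F, d) = -28 + d**2 (N(F, d) = d**2 - 28 = -28 + d**2)
(-831 + N(27/8, A(4, -3)))*(-32) = (-831 + (-28 + (sqrt(2)*sqrt(4))**2))*(-32) = (-831 + (-28 + (sqrt(2)*2)**2))*(-32) = (-831 + (-28 + (2*sqrt(2))**2))*(-32) = (-831 + (-28 + 8))*(-32) = (-831 - 20)*(-32) = -851*(-32) = 27232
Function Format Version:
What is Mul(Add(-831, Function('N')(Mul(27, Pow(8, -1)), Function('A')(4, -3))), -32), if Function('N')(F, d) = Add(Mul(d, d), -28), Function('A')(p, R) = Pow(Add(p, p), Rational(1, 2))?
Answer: 27232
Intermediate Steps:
Function('A')(p, R) = Mul(Pow(2, Rational(1, 2)), Pow(p, Rational(1, 2))) (Function('A')(p, R) = Pow(Mul(2, p), Rational(1, 2)) = Mul(Pow(2, Rational(1, 2)), Pow(p, Rational(1, 2))))
Function('N')(F, d) = Add(-28, Pow(d, 2)) (Function('N')(F, d) = Add(Pow(d, 2), -28) = Add(-28, Pow(d, 2)))
Mul(Add(-831, Function('N')(Mul(27, Pow(8, -1)), Function('A')(4, -3))), -32) = Mul(Add(-831, Add(-28, Pow(Mul(Pow(2, Rational(1, 2)), Pow(4, Rational(1, 2))), 2))), -32) = Mul(Add(-831, Add(-28, Pow(Mul(Pow(2, Rational(1, 2)), 2), 2))), -32) = Mul(Add(-831, Add(-28, Pow(Mul(2, Pow(2, Rational(1, 2))), 2))), -32) = Mul(Add(-831, Add(-28, 8)), -32) = Mul(Add(-831, -20), -32) = Mul(-851, -32) = 27232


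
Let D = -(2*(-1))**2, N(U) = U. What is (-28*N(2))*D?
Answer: 224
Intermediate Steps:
D = -4 (D = -1*(-2)**2 = -1*4 = -4)
(-28*N(2))*D = -28*2*(-4) = -56*(-4) = 224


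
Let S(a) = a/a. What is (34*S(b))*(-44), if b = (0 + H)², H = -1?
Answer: -1496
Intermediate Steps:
b = 1 (b = (0 - 1)² = (-1)² = 1)
S(a) = 1
(34*S(b))*(-44) = (34*1)*(-44) = 34*(-44) = -1496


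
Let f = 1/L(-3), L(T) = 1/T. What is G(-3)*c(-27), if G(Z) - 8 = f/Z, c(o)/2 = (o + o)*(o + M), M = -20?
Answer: 45684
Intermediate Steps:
c(o) = 4*o*(-20 + o) (c(o) = 2*((o + o)*(o - 20)) = 2*((2*o)*(-20 + o)) = 2*(2*o*(-20 + o)) = 4*o*(-20 + o))
f = -3 (f = 1/(1/(-3)) = 1/(-⅓) = -3)
G(Z) = 8 - 3/Z
G(-3)*c(-27) = (8 - 3/(-3))*(4*(-27)*(-20 - 27)) = (8 - 3*(-⅓))*(4*(-27)*(-47)) = (8 + 1)*5076 = 9*5076 = 45684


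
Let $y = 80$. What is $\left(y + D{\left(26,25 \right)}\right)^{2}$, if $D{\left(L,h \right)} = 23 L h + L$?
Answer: $226683136$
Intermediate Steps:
$D{\left(L,h \right)} = L + 23 L h$ ($D{\left(L,h \right)} = 23 L h + L = L + 23 L h$)
$\left(y + D{\left(26,25 \right)}\right)^{2} = \left(80 + 26 \left(1 + 23 \cdot 25\right)\right)^{2} = \left(80 + 26 \left(1 + 575\right)\right)^{2} = \left(80 + 26 \cdot 576\right)^{2} = \left(80 + 14976\right)^{2} = 15056^{2} = 226683136$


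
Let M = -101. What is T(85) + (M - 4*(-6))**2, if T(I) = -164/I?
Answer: 503801/85 ≈ 5927.1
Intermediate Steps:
T(85) + (M - 4*(-6))**2 = -164/85 + (-101 - 4*(-6))**2 = -164*1/85 + (-101 + 24)**2 = -164/85 + (-77)**2 = -164/85 + 5929 = 503801/85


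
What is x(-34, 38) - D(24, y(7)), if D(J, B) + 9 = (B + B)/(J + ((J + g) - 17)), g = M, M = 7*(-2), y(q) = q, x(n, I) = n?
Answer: -439/17 ≈ -25.824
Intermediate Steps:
M = -14
g = -14
D(J, B) = -9 + 2*B/(-31 + 2*J) (D(J, B) = -9 + (B + B)/(J + ((J - 14) - 17)) = -9 + (2*B)/(J + ((-14 + J) - 17)) = -9 + (2*B)/(J + (-31 + J)) = -9 + (2*B)/(-31 + 2*J) = -9 + 2*B/(-31 + 2*J))
x(-34, 38) - D(24, y(7)) = -34 - (279 - 18*24 + 2*7)/(-31 + 2*24) = -34 - (279 - 432 + 14)/(-31 + 48) = -34 - (-139)/17 = -34 - 1*(-139/17) = -34 + 139/17 = -439/17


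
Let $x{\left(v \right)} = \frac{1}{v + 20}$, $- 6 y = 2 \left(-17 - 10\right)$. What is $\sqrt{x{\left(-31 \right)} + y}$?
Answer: $\frac{7 \sqrt{22}}{11} \approx 2.9848$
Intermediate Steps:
$y = 9$ ($y = - \frac{2 \left(-17 - 10\right)}{6} = - \frac{2 \left(-27\right)}{6} = \left(- \frac{1}{6}\right) \left(-54\right) = 9$)
$x{\left(v \right)} = \frac{1}{20 + v}$
$\sqrt{x{\left(-31 \right)} + y} = \sqrt{\frac{1}{20 - 31} + 9} = \sqrt{\frac{1}{-11} + 9} = \sqrt{- \frac{1}{11} + 9} = \sqrt{\frac{98}{11}} = \frac{7 \sqrt{22}}{11}$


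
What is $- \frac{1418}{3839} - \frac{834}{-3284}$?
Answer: $- \frac{727493}{6303638} \approx -0.11541$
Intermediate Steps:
$- \frac{1418}{3839} - \frac{834}{-3284} = \left(-1418\right) \frac{1}{3839} - - \frac{417}{1642} = - \frac{1418}{3839} + \frac{417}{1642} = - \frac{727493}{6303638}$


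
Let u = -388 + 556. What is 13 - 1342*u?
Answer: -225443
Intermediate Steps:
u = 168
13 - 1342*u = 13 - 1342*168 = 13 - 225456 = -225443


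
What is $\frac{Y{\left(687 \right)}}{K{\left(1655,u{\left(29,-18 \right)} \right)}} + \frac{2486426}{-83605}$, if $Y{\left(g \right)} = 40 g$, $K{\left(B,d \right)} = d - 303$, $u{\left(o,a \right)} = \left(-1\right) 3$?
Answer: $- \frac{509718626}{4263855} \approx -119.54$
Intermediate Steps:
$u{\left(o,a \right)} = -3$
$K{\left(B,d \right)} = -303 + d$
$\frac{Y{\left(687 \right)}}{K{\left(1655,u{\left(29,-18 \right)} \right)}} + \frac{2486426}{-83605} = \frac{40 \cdot 687}{-303 - 3} + \frac{2486426}{-83605} = \frac{27480}{-306} + 2486426 \left(- \frac{1}{83605}\right) = 27480 \left(- \frac{1}{306}\right) - \frac{2486426}{83605} = - \frac{4580}{51} - \frac{2486426}{83605} = - \frac{509718626}{4263855}$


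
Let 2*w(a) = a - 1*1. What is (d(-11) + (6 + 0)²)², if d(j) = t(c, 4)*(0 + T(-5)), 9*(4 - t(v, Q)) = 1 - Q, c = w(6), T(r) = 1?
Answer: 14641/9 ≈ 1626.8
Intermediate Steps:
w(a) = -½ + a/2 (w(a) = (a - 1*1)/2 = (a - 1)/2 = (-1 + a)/2 = -½ + a/2)
c = 5/2 (c = -½ + (½)*6 = -½ + 3 = 5/2 ≈ 2.5000)
t(v, Q) = 35/9 + Q/9 (t(v, Q) = 4 - (1 - Q)/9 = 4 + (-⅑ + Q/9) = 35/9 + Q/9)
d(j) = 13/3 (d(j) = (35/9 + (⅑)*4)*(0 + 1) = (35/9 + 4/9)*1 = (13/3)*1 = 13/3)
(d(-11) + (6 + 0)²)² = (13/3 + (6 + 0)²)² = (13/3 + 6²)² = (13/3 + 36)² = (121/3)² = 14641/9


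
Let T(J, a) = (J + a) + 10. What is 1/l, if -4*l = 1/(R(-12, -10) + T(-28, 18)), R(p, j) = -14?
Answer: 56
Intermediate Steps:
T(J, a) = 10 + J + a
l = 1/56 (l = -1/(4*(-14 + (10 - 28 + 18))) = -1/(4*(-14 + 0)) = -¼/(-14) = -¼*(-1/14) = 1/56 ≈ 0.017857)
1/l = 1/(1/56) = 56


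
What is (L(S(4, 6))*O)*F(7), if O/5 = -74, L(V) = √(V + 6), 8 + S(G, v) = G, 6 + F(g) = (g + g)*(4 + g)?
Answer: -54760*√2 ≈ -77442.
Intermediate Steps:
F(g) = -6 + 2*g*(4 + g) (F(g) = -6 + (g + g)*(4 + g) = -6 + (2*g)*(4 + g) = -6 + 2*g*(4 + g))
S(G, v) = -8 + G
L(V) = √(6 + V)
O = -370 (O = 5*(-74) = -370)
(L(S(4, 6))*O)*F(7) = (√(6 + (-8 + 4))*(-370))*(-6 + 2*7² + 8*7) = (√(6 - 4)*(-370))*(-6 + 2*49 + 56) = (√2*(-370))*(-6 + 98 + 56) = -370*√2*148 = -54760*√2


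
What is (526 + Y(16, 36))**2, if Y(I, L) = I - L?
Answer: 256036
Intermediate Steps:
(526 + Y(16, 36))**2 = (526 + (16 - 1*36))**2 = (526 + (16 - 36))**2 = (526 - 20)**2 = 506**2 = 256036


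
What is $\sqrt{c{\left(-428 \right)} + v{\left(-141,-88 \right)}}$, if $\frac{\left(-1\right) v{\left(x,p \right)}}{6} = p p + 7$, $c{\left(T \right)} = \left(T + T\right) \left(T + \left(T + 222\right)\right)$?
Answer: $\sqrt{496198} \approx 704.41$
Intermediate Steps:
$c{\left(T \right)} = 2 T \left(222 + 2 T\right)$ ($c{\left(T \right)} = 2 T \left(T + \left(222 + T\right)\right) = 2 T \left(222 + 2 T\right)$)
$v{\left(x,p \right)} = -42 - 6 p^{2}$ ($v{\left(x,p \right)} = - 6 \left(p p + 7\right) = - 6 \left(p^{2} + 7\right) = - 6 \left(7 + p^{2}\right) = -42 - 6 p^{2}$)
$\sqrt{c{\left(-428 \right)} + v{\left(-141,-88 \right)}} = \sqrt{4 \left(-428\right) \left(111 - 428\right) - \left(42 + 6 \left(-88\right)^{2}\right)} = \sqrt{4 \left(-428\right) \left(-317\right) - 46506} = \sqrt{542704 - 46506} = \sqrt{496198}$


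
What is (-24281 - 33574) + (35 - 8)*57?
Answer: -56316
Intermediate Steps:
(-24281 - 33574) + (35 - 8)*57 = -57855 + 27*57 = -57855 + 1539 = -56316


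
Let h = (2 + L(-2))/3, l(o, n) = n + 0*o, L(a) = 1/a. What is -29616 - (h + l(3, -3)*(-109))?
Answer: -59887/2 ≈ -29944.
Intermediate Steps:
L(a) = 1/a
l(o, n) = n (l(o, n) = n + 0 = n)
h = ½ (h = (2 + 1/(-2))/3 = (2 - ½)/3 = (⅓)*(3/2) = ½ ≈ 0.50000)
-29616 - (h + l(3, -3)*(-109)) = -29616 - (½ - 3*(-109)) = -29616 - (½ + 327) = -29616 - 1*655/2 = -29616 - 655/2 = -59887/2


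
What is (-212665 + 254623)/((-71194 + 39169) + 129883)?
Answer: 20979/48929 ≈ 0.42876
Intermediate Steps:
(-212665 + 254623)/((-71194 + 39169) + 129883) = 41958/(-32025 + 129883) = 41958/97858 = 41958*(1/97858) = 20979/48929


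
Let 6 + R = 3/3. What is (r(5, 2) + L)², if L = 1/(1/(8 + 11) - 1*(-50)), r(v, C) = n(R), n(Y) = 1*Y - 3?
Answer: 57592921/904401 ≈ 63.681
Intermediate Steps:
R = -5 (R = -6 + 3/3 = -6 + 3*(⅓) = -6 + 1 = -5)
n(Y) = -3 + Y (n(Y) = Y - 3 = -3 + Y)
r(v, C) = -8 (r(v, C) = -3 - 5 = -8)
L = 19/951 (L = 1/(1/19 + 50) = 1/(951/19) = 19/951 ≈ 0.019979)
(r(5, 2) + L)² = (-8 + 19/951)² = (-7589/951)² = 57592921/904401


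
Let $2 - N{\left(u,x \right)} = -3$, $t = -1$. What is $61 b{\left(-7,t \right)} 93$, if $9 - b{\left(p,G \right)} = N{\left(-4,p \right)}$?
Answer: $22692$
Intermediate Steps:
$N{\left(u,x \right)} = 5$ ($N{\left(u,x \right)} = 2 - -3 = 2 + 3 = 5$)
$b{\left(p,G \right)} = 4$ ($b{\left(p,G \right)} = 9 - 5 = 4$)
$61 b{\left(-7,t \right)} 93 = 61 \cdot 4 \cdot 93 = 244 \cdot 93 = 22692$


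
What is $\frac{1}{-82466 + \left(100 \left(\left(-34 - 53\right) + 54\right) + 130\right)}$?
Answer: $- \frac{1}{85636} \approx -1.1677 \cdot 10^{-5}$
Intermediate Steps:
$\frac{1}{-82466 + \left(100 \left(\left(-34 - 53\right) + 54\right) + 130\right)} = \frac{1}{-82466 + \left(100 \left(-87 + 54\right) + 130\right)} = \frac{1}{-82466 + \left(100 \left(-33\right) + 130\right)} = \frac{1}{-82466 + \left(-3300 + 130\right)} = \frac{1}{-82466 - 3170} = \frac{1}{-85636} = - \frac{1}{85636}$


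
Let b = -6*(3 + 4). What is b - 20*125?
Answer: -2542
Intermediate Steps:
b = -42 (b = -6*7 = -42)
b - 20*125 = -42 - 20*125 = -42 - 2500 = -2542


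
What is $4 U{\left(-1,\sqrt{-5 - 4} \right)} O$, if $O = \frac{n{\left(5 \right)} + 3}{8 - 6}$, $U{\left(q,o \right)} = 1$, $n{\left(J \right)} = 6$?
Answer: $18$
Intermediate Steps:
$O = \frac{9}{2}$ ($O = \frac{6 + 3}{8 - 6} = \frac{9}{2} \approx 4.5$)
$4 U{\left(-1,\sqrt{-5 - 4} \right)} O = 4 \cdot 1 \cdot \frac{9}{2} = 4 \cdot \frac{9}{2} = 18$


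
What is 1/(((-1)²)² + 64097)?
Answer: 1/64098 ≈ 1.5601e-5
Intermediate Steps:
1/(((-1)²)² + 64097) = 1/(1² + 64097) = 1/(1 + 64097) = 1/64098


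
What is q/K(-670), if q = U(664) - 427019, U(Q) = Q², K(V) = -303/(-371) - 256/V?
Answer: 1724702945/148993 ≈ 11576.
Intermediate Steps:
K(V) = 303/371 - 256/V (K(V) = -303*(-1/371) - 256/V = 303/371 - 256/V)
q = 13877 (q = 664² - 427019 = 440896 - 427019 = 13877)
q/K(-670) = 13877/(303/371 - 256/(-670)) = 13877/(303/371 - 256*(-1/670)) = 13877/(303/371 + 128/335) = 13877/(148993/124285) = 13877*(124285/148993) = 1724702945/148993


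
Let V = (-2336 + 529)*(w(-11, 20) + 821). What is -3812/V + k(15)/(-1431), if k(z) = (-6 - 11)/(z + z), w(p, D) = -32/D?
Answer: 944101543/317822767470 ≈ 0.0029705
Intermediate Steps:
k(z) = -17/(2*z) (k(z) = -17*1/(2*z) = -17/(2*z))
V = -7403279/5 (V = (-2336 + 529)*(-32/20 + 821) = -1807*(-32*1/20 + 821) = -1807*(-8/5 + 821) = -1807*4097/5 = -7403279/5 ≈ -1.4807e+6)
-3812/V + k(15)/(-1431) = -3812/(-7403279/5) - 17/2/15/(-1431) = -3812*(-5/7403279) - 17/2*1/15*(-1/1431) = 19060/7403279 - 17/30*(-1/1431) = 19060/7403279 + 17/42930 = 944101543/317822767470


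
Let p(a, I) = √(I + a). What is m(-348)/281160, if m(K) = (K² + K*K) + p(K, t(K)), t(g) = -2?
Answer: 3364/3905 + I*√14/56232 ≈ 0.86146 + 6.654e-5*I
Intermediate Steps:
m(K) = √(-2 + K) + 2*K² (m(K) = (K² + K*K) + √(-2 + K) = (K² + K²) + √(-2 + K) = 2*K² + √(-2 + K) = √(-2 + K) + 2*K²)
m(-348)/281160 = (√(-2 - 348) + 2*(-348)²)/281160 = (√(-350) + 2*121104)*(1/281160) = (5*I*√14 + 242208)*(1/281160) = (242208 + 5*I*√14)*(1/281160) = 3364/3905 + I*√14/56232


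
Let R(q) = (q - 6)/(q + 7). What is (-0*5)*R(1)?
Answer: 0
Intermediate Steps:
R(q) = (-6 + q)/(7 + q)
(-0*5)*R(1) = (-0*5)*((-6 + 1)/(7 + 1)) = (-46*0)*(-5/8) = 0*((⅛)*(-5)) = 0*(-5/8) = 0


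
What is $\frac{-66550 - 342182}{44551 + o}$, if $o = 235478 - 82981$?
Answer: $- \frac{102183}{49262} \approx -2.0743$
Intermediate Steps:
$o = 152497$ ($o = 235478 - 82981 = 152497$)
$\frac{-66550 - 342182}{44551 + o} = \frac{-66550 - 342182}{44551 + 152497} = - \frac{408732}{197048} = \left(-408732\right) \frac{1}{197048} = - \frac{102183}{49262}$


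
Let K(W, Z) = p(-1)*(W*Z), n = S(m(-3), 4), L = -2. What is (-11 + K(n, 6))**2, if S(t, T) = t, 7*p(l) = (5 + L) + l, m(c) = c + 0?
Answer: 12769/49 ≈ 260.59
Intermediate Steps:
m(c) = c
p(l) = 3/7 + l/7 (p(l) = ((5 - 2) + l)/7 = (3 + l)/7 = 3/7 + l/7)
n = -3
K(W, Z) = 2*W*Z/7 (K(W, Z) = (3/7 + (1/7)*(-1))*(W*Z) = (3/7 - 1/7)*(W*Z) = 2*(W*Z)/7 = 2*W*Z/7)
(-11 + K(n, 6))**2 = (-11 + (2/7)*(-3)*6)**2 = (-11 - 36/7)**2 = (-113/7)**2 = 12769/49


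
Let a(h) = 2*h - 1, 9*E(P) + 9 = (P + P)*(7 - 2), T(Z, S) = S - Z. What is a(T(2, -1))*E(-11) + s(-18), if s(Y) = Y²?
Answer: 3749/9 ≈ 416.56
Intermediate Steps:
E(P) = -1 + 10*P/9 (E(P) = -1 + ((P + P)*(7 - 2))/9 = -1 + ((2*P)*5)/9 = -1 + (10*P)/9 = -1 + 10*P/9)
a(h) = -1 + 2*h
a(T(2, -1))*E(-11) + s(-18) = (-1 + 2*(-1 - 1*2))*(-1 + (10/9)*(-11)) + (-18)² = (-1 + 2*(-1 - 2))*(-1 - 110/9) + 324 = (-1 + 2*(-3))*(-119/9) + 324 = (-1 - 6)*(-119/9) + 324 = -7*(-119/9) + 324 = 833/9 + 324 = 3749/9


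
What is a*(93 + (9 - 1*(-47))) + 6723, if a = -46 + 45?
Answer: 6574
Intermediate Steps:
a = -1
a*(93 + (9 - 1*(-47))) + 6723 = -(93 + (9 - 1*(-47))) + 6723 = -(93 + (9 + 47)) + 6723 = -(93 + 56) + 6723 = -1*149 + 6723 = -149 + 6723 = 6574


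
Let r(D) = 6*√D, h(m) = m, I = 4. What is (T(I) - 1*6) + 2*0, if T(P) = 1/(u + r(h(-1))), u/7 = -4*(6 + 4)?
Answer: -117724/19609 - 3*I/39218 ≈ -6.0036 - 7.6495e-5*I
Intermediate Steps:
u = -280 (u = 7*(-4*(6 + 4)) = 7*(-4*10) = 7*(-40) = -280)
T(P) = (-280 - 6*I)/78436 (T(P) = 1/(-280 + 6*√(-1)) = 1/(-280 + 6*I) = (-280 - 6*I)/78436)
(T(I) - 1*6) + 2*0 = ((-70/19609 - 3*I/39218) - 1*6) + 2*0 = ((-70/19609 - 3*I/39218) - 6) + 0 = (-117724/19609 - 3*I/39218) + 0 = -117724/19609 - 3*I/39218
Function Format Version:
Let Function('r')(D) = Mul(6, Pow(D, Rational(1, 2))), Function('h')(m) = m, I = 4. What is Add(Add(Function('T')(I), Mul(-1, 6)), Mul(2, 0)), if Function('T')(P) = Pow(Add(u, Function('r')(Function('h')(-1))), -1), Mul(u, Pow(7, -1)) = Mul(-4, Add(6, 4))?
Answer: Add(Rational(-117724, 19609), Mul(Rational(-3, 39218), I)) ≈ Add(-6.0036, Mul(-7.6495e-5, I))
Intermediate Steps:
u = -280 (u = Mul(7, Mul(-4, Add(6, 4))) = Mul(7, Mul(-4, 10)) = Mul(7, -40) = -280)
Function('T')(P) = Mul(Rational(1, 78436), Add(-280, Mul(-6, I))) (Function('T')(P) = Pow(Add(-280, Mul(6, Pow(-1, Rational(1, 2)))), -1) = Pow(Add(-280, Mul(6, I)), -1) = Mul(Rational(1, 78436), Add(-280, Mul(-6, I))))
Add(Add(Function('T')(I), Mul(-1, 6)), Mul(2, 0)) = Add(Add(Add(Rational(-70, 19609), Mul(Rational(-3, 39218), I)), Mul(-1, 6)), Mul(2, 0)) = Add(Add(Add(Rational(-70, 19609), Mul(Rational(-3, 39218), I)), -6), 0) = Add(Add(Rational(-117724, 19609), Mul(Rational(-3, 39218), I)), 0) = Add(Rational(-117724, 19609), Mul(Rational(-3, 39218), I))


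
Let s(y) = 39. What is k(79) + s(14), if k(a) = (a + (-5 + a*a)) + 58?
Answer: 6412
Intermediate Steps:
k(a) = 53 + a + a**2 (k(a) = (a + (-5 + a**2)) + 58 = (-5 + a + a**2) + 58 = 53 + a + a**2)
k(79) + s(14) = (53 + 79 + 79**2) + 39 = (53 + 79 + 6241) + 39 = 6373 + 39 = 6412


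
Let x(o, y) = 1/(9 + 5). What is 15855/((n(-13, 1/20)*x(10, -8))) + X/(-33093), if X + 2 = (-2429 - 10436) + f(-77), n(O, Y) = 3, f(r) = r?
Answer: 2448564014/33093 ≈ 73990.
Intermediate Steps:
x(o, y) = 1/14
X = -12944 (X = -2 + ((-2429 - 10436) - 77) = -2 + (-12865 - 77) = -2 - 12942 = -12944)
15855/((n(-13, 1/20)*x(10, -8))) + X/(-33093) = 15855/((3*(1/14))) - 12944/(-33093) = 15855/(3/14) - 12944*(-1/33093) = 15855*(14/3) + 12944/33093 = 73990 + 12944/33093 = 2448564014/33093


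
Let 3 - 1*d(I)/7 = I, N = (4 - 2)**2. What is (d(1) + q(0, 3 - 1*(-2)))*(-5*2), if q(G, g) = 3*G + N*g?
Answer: -340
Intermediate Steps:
N = 4 (N = 2**2 = 4)
d(I) = 21 - 7*I
q(G, g) = 3*G + 4*g
(d(1) + q(0, 3 - 1*(-2)))*(-5*2) = ((21 - 7*1) + (3*0 + 4*(3 - 1*(-2))))*(-5*2) = ((21 - 7) + (0 + 4*(3 + 2)))*(-10) = (14 + (0 + 4*5))*(-10) = (14 + (0 + 20))*(-10) = (14 + 20)*(-10) = 34*(-10) = -340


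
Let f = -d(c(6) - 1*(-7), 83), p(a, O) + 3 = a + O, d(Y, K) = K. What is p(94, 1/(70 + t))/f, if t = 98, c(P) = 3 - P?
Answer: -15289/13944 ≈ -1.0965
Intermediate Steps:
p(a, O) = -3 + O + a (p(a, O) = -3 + (a + O) = -3 + (O + a) = -3 + O + a)
f = -83 (f = -1*83 = -83)
p(94, 1/(70 + t))/f = (-3 + 1/(70 + 98) + 94)/(-83) = (-3 + 1/168 + 94)*(-1/83) = (15289/168)*(-1/83) = -15289/13944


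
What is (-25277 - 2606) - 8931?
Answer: -36814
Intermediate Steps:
(-25277 - 2606) - 8931 = -27883 - 8931 = -36814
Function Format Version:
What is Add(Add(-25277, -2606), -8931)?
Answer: -36814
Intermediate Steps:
Add(Add(-25277, -2606), -8931) = Add(-27883, -8931) = -36814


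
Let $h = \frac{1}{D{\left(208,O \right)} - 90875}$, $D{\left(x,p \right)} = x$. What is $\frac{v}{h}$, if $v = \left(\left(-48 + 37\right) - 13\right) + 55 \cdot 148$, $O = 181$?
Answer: $-735853372$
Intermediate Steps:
$h = - \frac{1}{90667}$ ($h = \frac{1}{208 - 90875} = \frac{1}{-90667} = - \frac{1}{90667} \approx -1.1029 \cdot 10^{-5}$)
$v = 8116$ ($v = \left(-11 - 13\right) + 8140 = -24 + 8140 = 8116$)
$\frac{v}{h} = \frac{8116}{- \frac{1}{90667}} = 8116 \left(-90667\right) = -735853372$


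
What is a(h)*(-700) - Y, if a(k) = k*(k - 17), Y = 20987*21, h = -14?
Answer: -744527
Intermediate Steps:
Y = 440727
a(k) = k*(-17 + k)
a(h)*(-700) - Y = -14*(-17 - 14)*(-700) - 1*440727 = -14*(-31)*(-700) - 440727 = 434*(-700) - 440727 = -303800 - 440727 = -744527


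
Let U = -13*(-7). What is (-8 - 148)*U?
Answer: -14196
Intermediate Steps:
U = 91
(-8 - 148)*U = (-8 - 148)*91 = -156*91 = -14196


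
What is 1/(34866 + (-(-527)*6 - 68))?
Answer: 1/37960 ≈ 2.6344e-5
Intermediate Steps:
1/(34866 + (-(-527)*6 - 68)) = 1/(34866 + (-31*(-102) - 68)) = 1/(34866 + (3162 - 68)) = 1/(34866 + 3094) = 1/37960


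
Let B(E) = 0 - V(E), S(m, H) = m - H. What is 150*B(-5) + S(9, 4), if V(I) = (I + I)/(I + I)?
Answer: -145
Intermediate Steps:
V(I) = 1 (V(I) = (2*I)/((2*I)) = (2*I)*(1/(2*I)) = 1)
B(E) = -1 (B(E) = 0 - 1*1 = 0 - 1 = -1)
150*B(-5) + S(9, 4) = 150*(-1) + (9 - 1*4) = -150 + (9 - 4) = -150 + 5 = -145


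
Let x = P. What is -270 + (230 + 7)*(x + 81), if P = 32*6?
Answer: 64431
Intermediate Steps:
P = 192
x = 192
-270 + (230 + 7)*(x + 81) = -270 + (230 + 7)*(192 + 81) = -270 + 237*273 = -270 + 64701 = 64431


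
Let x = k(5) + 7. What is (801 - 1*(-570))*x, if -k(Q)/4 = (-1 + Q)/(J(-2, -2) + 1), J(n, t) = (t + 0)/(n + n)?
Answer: -5027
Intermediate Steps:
J(n, t) = t/(2*n) (J(n, t) = t/((2*n)) = t*(1/(2*n)) = t/(2*n))
k(Q) = 8/3 - 8*Q/3 (k(Q) = -4*(-1 + Q)/((1/2)*(-2)/(-2) + 1) = -4*(-1 + Q)/((1/2)*(-2)*(-1/2) + 1) = -4*(-1 + Q)/(1/2 + 1) = -4*(-1 + Q)/3/2 = -4*(-1 + Q)*2/3 = -4*(-2/3 + 2*Q/3) = 8/3 - 8*Q/3)
x = -11/3 (x = (8/3 - 8/3*5) + 7 = (8/3 - 40/3) + 7 = -32/3 + 7 = -11/3 ≈ -3.6667)
(801 - 1*(-570))*x = (801 - 1*(-570))*(-11/3) = (801 + 570)*(-11/3) = 1371*(-11/3) = -5027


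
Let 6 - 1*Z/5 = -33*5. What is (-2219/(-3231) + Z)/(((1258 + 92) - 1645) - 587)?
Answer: -1382362/1424871 ≈ -0.97017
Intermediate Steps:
Z = 855 (Z = 30 - (-165)*5 = 30 - 5*(-165) = 30 + 825 = 855)
(-2219/(-3231) + Z)/(((1258 + 92) - 1645) - 587) = (-2219/(-3231) + 855)/(((1258 + 92) - 1645) - 587) = (-2219*(-1/3231) + 855)/((1350 - 1645) - 587) = (2219/3231 + 855)/(-295 - 587) = (2764724/3231)/(-882) = (2764724/3231)*(-1/882) = -1382362/1424871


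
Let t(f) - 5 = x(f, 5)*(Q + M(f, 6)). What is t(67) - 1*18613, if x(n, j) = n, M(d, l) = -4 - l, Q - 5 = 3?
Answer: -18742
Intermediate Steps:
Q = 8 (Q = 5 + 3 = 8)
t(f) = 5 - 2*f (t(f) = 5 + f*(8 + (-4 - 1*6)) = 5 + f*(8 + (-4 - 6)) = 5 + f*(8 - 10) = 5 + f*(-2) = 5 - 2*f)
t(67) - 1*18613 = (5 - 2*67) - 1*18613 = (5 - 134) - 18613 = -129 - 18613 = -18742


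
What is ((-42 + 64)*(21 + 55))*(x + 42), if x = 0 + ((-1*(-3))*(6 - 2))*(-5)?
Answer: -30096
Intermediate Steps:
x = -60 (x = 0 + (3*4)*(-5) = 0 + 12*(-5) = 0 - 60 = -60)
((-42 + 64)*(21 + 55))*(x + 42) = ((-42 + 64)*(21 + 55))*(-60 + 42) = (22*76)*(-18) = 1672*(-18) = -30096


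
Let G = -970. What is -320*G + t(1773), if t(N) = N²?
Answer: 3453929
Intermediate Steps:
-320*G + t(1773) = -320*(-970) + 1773² = 310400 + 3143529 = 3453929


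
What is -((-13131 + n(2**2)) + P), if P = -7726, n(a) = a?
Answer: 20853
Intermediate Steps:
-((-13131 + n(2**2)) + P) = -((-13131 + 2**2) - 7726) = -((-13131 + 4) - 7726) = -(-13127 - 7726) = -1*(-20853) = 20853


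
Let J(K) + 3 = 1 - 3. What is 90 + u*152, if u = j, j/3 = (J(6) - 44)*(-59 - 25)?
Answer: 1876986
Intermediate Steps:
J(K) = -5 (J(K) = -3 + (1 - 3) = -3 - 2 = -5)
j = 12348 (j = 3*((-5 - 44)*(-59 - 25)) = 3*(-49*(-84)) = 3*4116 = 12348)
u = 12348
90 + u*152 = 90 + 12348*152 = 90 + 1876896 = 1876986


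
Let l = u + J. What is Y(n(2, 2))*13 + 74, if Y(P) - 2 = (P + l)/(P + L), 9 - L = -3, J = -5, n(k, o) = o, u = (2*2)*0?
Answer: 1361/14 ≈ 97.214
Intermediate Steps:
u = 0 (u = 4*0 = 0)
L = 12 (L = 9 - 1*(-3) = 9 + 3 = 12)
l = -5 (l = 0 - 5 = -5)
Y(P) = 2 + (-5 + P)/(12 + P) (Y(P) = 2 + (P - 5)/(P + 12) = 2 + (-5 + P)/(12 + P))
Y(n(2, 2))*13 + 74 = ((19 + 3*2)/(12 + 2))*13 + 74 = ((19 + 6)/14)*13 + 74 = ((1/14)*25)*13 + 74 = (25/14)*13 + 74 = 325/14 + 74 = 1361/14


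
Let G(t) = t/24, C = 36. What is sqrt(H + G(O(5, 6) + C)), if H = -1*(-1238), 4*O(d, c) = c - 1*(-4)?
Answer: sqrt(178503)/12 ≈ 35.208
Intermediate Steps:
O(d, c) = 1 + c/4 (O(d, c) = (c - 1*(-4))/4 = (c + 4)/4 = (4 + c)/4 = 1 + c/4)
H = 1238
G(t) = t/24 (G(t) = t*(1/24) = t/24)
sqrt(H + G(O(5, 6) + C)) = sqrt(1238 + ((1 + (1/4)*6) + 36)/24) = sqrt(1238 + ((1 + 3/2) + 36)/24) = sqrt(1238 + (5/2 + 36)/24) = sqrt(1238 + (1/24)*(77/2)) = sqrt(1238 + 77/48) = sqrt(59501/48) = sqrt(178503)/12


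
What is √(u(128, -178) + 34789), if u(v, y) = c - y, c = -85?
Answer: √34882 ≈ 186.77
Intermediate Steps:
u(v, y) = -85 - y
√(u(128, -178) + 34789) = √((-85 - 1*(-178)) + 34789) = √((-85 + 178) + 34789) = √(93 + 34789) = √34882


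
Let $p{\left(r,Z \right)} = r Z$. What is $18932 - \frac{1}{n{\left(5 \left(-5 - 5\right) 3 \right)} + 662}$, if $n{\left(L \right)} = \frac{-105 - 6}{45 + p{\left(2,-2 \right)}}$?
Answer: $\frac{511750851}{27031} \approx 18932.0$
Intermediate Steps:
$p{\left(r,Z \right)} = Z r$
$n{\left(L \right)} = - \frac{111}{41}$ ($n{\left(L \right)} = \frac{-105 - 6}{45 - 4} = - \frac{111}{45 - 4} = - \frac{111}{41}$)
$18932 - \frac{1}{n{\left(5 \left(-5 - 5\right) 3 \right)} + 662} = 18932 - \frac{1}{- \frac{111}{41} + 662} = 18932 - \frac{1}{\frac{27031}{41}} = 18932 - \frac{41}{27031} = \frac{511750851}{27031}$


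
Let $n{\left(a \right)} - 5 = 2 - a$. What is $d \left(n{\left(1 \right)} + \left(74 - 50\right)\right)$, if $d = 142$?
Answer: $4260$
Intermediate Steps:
$n{\left(a \right)} = 7 - a$ ($n{\left(a \right)} = 5 - \left(-2 + a\right) = 7 - a$)
$d \left(n{\left(1 \right)} + \left(74 - 50\right)\right) = 142 \left(\left(7 - 1\right) + \left(74 - 50\right)\right) = 142 \left(6 + 24\right) = 142 \cdot 30 = 4260$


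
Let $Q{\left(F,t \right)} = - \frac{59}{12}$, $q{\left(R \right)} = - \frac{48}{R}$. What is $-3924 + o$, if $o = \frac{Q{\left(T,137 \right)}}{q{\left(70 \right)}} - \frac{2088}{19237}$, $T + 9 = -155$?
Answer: $- \frac{21700841483}{5540256} \approx -3916.9$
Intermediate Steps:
$T = -164$ ($T = -9 - 155 = -164$)
$Q{\left(F,t \right)} = - \frac{59}{12}$ ($Q{\left(F,t \right)} = \left(-59\right) \frac{1}{12} = - \frac{59}{12}$)
$o = \frac{39123061}{5540256}$ ($o = - \frac{59}{12 \left(- \frac{48}{70}\right)} - \frac{2088}{19237} = - \frac{59}{12 \left(\left(-48\right) \frac{1}{70}\right)} - \frac{2088}{19237} = - \frac{59}{12 \left(- \frac{24}{35}\right)} - \frac{2088}{19237} = \left(- \frac{59}{12}\right) \left(- \frac{35}{24}\right) - \frac{2088}{19237} = \frac{2065}{288} - \frac{2088}{19237} = \frac{39123061}{5540256} \approx 7.0616$)
$-3924 + o = -3924 + \frac{39123061}{5540256} = - \frac{21700841483}{5540256}$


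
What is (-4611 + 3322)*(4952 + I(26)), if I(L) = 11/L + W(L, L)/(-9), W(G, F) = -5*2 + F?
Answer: -1493243339/234 ≈ -6.3814e+6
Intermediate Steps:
W(G, F) = -10 + F
I(L) = 10/9 + 11/L - L/9 (I(L) = 11/L + (-10 + L)/(-9) = 11/L + (-10 + L)*(-⅑) = 11/L + (10/9 - L/9) = 10/9 + 11/L - L/9)
(-4611 + 3322)*(4952 + I(26)) = (-4611 + 3322)*(4952 + (⅑)*(99 + 26*(10 - 1*26))/26) = -1289*(4952 + (⅑)*(1/26)*(99 + 26*(10 - 26))) = -1289*(4952 + (⅑)*(1/26)*(99 + 26*(-16))) = -1289*(4952 + (⅑)*(1/26)*(99 - 416)) = -1289*(4952 + (⅑)*(1/26)*(-317)) = -1289*(4952 - 317/234) = -1289*1158451/234 = -1493243339/234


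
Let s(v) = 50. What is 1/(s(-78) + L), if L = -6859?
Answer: -1/6809 ≈ -0.00014686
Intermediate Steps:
1/(s(-78) + L) = 1/(50 - 6859) = 1/(-6809) = -1/6809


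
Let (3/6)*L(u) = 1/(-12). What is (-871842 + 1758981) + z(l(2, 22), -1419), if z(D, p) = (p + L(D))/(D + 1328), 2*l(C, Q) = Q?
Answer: 548251247/618 ≈ 8.8714e+5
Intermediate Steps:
L(u) = -⅙ (L(u) = 2/(-12) = 2*(-1/12) = -⅙)
l(C, Q) = Q/2
z(D, p) = (-⅙ + p)/(1328 + D) (z(D, p) = (p - ⅙)/(D + 1328) = (-⅙ + p)/(1328 + D))
(-871842 + 1758981) + z(l(2, 22), -1419) = (-871842 + 1758981) + (-⅙ - 1419)/(1328 + (½)*22) = 887139 - 8515/6/(1328 + 11) = 887139 - 8515/6/1339 = 887139 + (1/1339)*(-8515/6) = 887139 - 655/618 = 548251247/618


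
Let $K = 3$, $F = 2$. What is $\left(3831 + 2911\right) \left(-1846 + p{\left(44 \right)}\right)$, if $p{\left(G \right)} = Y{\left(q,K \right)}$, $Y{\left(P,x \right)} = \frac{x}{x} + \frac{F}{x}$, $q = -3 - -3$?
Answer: $- \frac{37303486}{3} \approx -1.2434 \cdot 10^{7}$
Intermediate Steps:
$q = 0$ ($q = -3 + 3 = 0$)
$Y{\left(P,x \right)} = 1 + \frac{2}{x}$ ($Y{\left(P,x \right)} = \frac{x}{x} + \frac{2}{x} = 1 + \frac{2}{x}$)
$p{\left(G \right)} = \frac{5}{3}$ ($p{\left(G \right)} = \frac{2 + 3}{3} = \frac{1}{3} \cdot 5 = \frac{5}{3}$)
$\left(3831 + 2911\right) \left(-1846 + p{\left(44 \right)}\right) = \left(3831 + 2911\right) \left(-1846 + \frac{5}{3}\right) = 6742 \left(- \frac{5533}{3}\right) = - \frac{37303486}{3}$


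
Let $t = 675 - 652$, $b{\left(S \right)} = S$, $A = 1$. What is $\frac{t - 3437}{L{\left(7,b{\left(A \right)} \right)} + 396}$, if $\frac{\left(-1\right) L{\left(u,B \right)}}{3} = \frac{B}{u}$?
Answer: $- \frac{7966}{923} \approx -8.6306$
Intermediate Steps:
$t = 23$ ($t = 675 - 652 = 23$)
$L{\left(u,B \right)} = - \frac{3 B}{u}$ ($L{\left(u,B \right)} = - 3 \frac{B}{u} = - \frac{3 B}{u}$)
$\frac{t - 3437}{L{\left(7,b{\left(A \right)} \right)} + 396} = \frac{23 - 3437}{\left(-3\right) 1 \cdot \frac{1}{7} + 396} = - \frac{3414}{\left(-3\right) 1 \cdot \frac{1}{7} + 396} = - \frac{3414}{- \frac{3}{7} + 396} = - \frac{3414}{\frac{2769}{7}} = \left(-3414\right) \frac{7}{2769} = - \frac{7966}{923}$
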